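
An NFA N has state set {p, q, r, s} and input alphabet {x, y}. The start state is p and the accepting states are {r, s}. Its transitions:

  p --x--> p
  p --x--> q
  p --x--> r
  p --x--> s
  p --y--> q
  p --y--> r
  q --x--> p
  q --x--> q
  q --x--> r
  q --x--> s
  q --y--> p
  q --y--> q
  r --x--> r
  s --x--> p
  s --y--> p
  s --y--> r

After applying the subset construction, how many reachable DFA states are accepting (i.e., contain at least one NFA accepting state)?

Start state of the DFA: {p}.
{p} --x--> {p, q, r, s}  [new]
{p} --y--> {q, r}  [new]
{p, q, r, s} --x--> {p, q, r, s}  [seen]
{p, q, r, s} --y--> {p, q, r}  [new]
{q, r} --x--> {p, q, r, s}  [seen]
{q, r} --y--> {p, q}  [new]
{p, q, r} --x--> {p, q, r, s}  [seen]
{p, q, r} --y--> {p, q, r}  [seen]
{p, q} --x--> {p, q, r, s}  [seen]
{p, q} --y--> {p, q, r}  [seen]
Reachable DFA states: {p}, {p, q, r, s}, {q, r}, {p, q, r}, {p, q}.
Accepting DFA states (contain an NFA accepting state): {p, q, r, s}, {q, r}, {p, q, r}.

3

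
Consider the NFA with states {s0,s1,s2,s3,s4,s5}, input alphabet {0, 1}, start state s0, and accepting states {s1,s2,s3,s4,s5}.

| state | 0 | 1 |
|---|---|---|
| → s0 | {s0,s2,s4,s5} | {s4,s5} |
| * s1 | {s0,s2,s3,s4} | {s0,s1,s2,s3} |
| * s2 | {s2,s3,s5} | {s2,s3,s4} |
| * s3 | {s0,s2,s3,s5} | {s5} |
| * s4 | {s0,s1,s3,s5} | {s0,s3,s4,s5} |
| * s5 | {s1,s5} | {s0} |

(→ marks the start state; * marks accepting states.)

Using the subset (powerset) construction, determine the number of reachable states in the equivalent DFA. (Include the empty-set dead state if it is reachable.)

Start state of the DFA: {s0}.
{s0} --0--> {s0,s2,s4,s5}  [new]
{s0} --1--> {s4,s5}  [new]
{s0,s2,s4,s5} --0--> {s0,s1,s2,s3,s4,s5}  [new]
{s0,s2,s4,s5} --1--> {s0,s2,s3,s4,s5}  [new]
{s4,s5} --0--> {s0,s1,s3,s5}  [new]
{s4,s5} --1--> {s0,s3,s4,s5}  [new]
{s0,s1,s2,s3,s4,s5} --0--> {s0,s1,s2,s3,s4,s5}  [seen]
{s0,s1,s2,s3,s4,s5} --1--> {s0,s1,s2,s3,s4,s5}  [seen]
{s0,s2,s3,s4,s5} --0--> {s0,s1,s2,s3,s4,s5}  [seen]
{s0,s2,s3,s4,s5} --1--> {s0,s2,s3,s4,s5}  [seen]
{s0,s1,s3,s5} --0--> {s0,s1,s2,s3,s4,s5}  [seen]
{s0,s1,s3,s5} --1--> {s0,s1,s2,s3,s4,s5}  [seen]
{s0,s3,s4,s5} --0--> {s0,s1,s2,s3,s4,s5}  [seen]
{s0,s3,s4,s5} --1--> {s0,s3,s4,s5}  [seen]
Reachable DFA states: {s0}, {s0,s2,s4,s5}, {s4,s5}, {s0,s1,s2,s3,s4,s5}, {s0,s2,s3,s4,s5}, {s0,s1,s3,s5}, {s0,s3,s4,s5}.

7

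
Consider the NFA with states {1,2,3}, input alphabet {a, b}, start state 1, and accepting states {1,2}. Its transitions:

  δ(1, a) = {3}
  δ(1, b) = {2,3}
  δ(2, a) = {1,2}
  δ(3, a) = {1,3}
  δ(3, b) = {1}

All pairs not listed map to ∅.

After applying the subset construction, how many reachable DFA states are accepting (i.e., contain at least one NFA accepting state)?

Start state of the DFA: {1}.
{1} --a--> {3}  [new]
{1} --b--> {2,3}  [new]
{3} --a--> {1,3}  [new]
{3} --b--> {1}  [seen]
{2,3} --a--> {1,2,3}  [new]
{2,3} --b--> {1}  [seen]
{1,3} --a--> {1,3}  [seen]
{1,3} --b--> {1,2,3}  [seen]
{1,2,3} --a--> {1,2,3}  [seen]
{1,2,3} --b--> {1,2,3}  [seen]
Reachable DFA states: {1}, {3}, {2,3}, {1,3}, {1,2,3}.
Accepting DFA states (contain an NFA accepting state): {1}, {2,3}, {1,3}, {1,2,3}.

4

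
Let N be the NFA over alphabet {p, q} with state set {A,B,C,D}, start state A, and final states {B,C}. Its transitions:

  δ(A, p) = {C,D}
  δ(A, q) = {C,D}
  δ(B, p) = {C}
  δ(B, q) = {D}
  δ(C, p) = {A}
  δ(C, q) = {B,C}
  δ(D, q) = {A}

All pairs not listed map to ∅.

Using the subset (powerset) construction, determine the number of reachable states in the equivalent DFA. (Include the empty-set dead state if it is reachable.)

Start state of the DFA: {A}.
{A} --p--> {C,D}  [new]
{A} --q--> {C,D}  [seen]
{C,D} --p--> {A}  [seen]
{C,D} --q--> {A,B,C}  [new]
{A,B,C} --p--> {A,C,D}  [new]
{A,B,C} --q--> {B,C,D}  [new]
{A,C,D} --p--> {A,C,D}  [seen]
{A,C,D} --q--> {A,B,C,D}  [new]
{B,C,D} --p--> {A,C}  [new]
{B,C,D} --q--> {A,B,C,D}  [seen]
{A,B,C,D} --p--> {A,C,D}  [seen]
{A,B,C,D} --q--> {A,B,C,D}  [seen]
{A,C} --p--> {A,C,D}  [seen]
{A,C} --q--> {B,C,D}  [seen]
Reachable DFA states: {A}, {C,D}, {A,B,C}, {A,C,D}, {B,C,D}, {A,B,C,D}, {A,C}.

7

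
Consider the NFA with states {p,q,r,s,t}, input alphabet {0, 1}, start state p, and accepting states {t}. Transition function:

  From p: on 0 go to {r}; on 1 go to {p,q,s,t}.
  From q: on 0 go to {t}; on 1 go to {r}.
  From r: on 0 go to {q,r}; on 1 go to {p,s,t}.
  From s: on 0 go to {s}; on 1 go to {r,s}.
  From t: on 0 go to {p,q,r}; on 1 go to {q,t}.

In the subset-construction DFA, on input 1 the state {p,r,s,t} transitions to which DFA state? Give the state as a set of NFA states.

δ(p,1) = {p,q,s,t}; δ(r,1) = {p,s,t}; δ(s,1) = {r,s}; δ(t,1) = {q,t}.
Union: {p,q,r,s,t}.

{p,q,r,s,t}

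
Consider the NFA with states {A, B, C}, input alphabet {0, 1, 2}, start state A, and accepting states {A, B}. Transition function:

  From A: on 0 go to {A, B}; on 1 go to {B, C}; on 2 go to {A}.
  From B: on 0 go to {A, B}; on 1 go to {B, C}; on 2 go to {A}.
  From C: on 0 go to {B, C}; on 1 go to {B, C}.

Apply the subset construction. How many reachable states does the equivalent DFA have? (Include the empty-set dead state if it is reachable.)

Start state of the DFA: {A}.
{A} --0--> {A, B}  [new]
{A} --1--> {B, C}  [new]
{A} --2--> {A}  [seen]
{A, B} --0--> {A, B}  [seen]
{A, B} --1--> {B, C}  [seen]
{A, B} --2--> {A}  [seen]
{B, C} --0--> {A, B, C}  [new]
{B, C} --1--> {B, C}  [seen]
{B, C} --2--> {A}  [seen]
{A, B, C} --0--> {A, B, C}  [seen]
{A, B, C} --1--> {B, C}  [seen]
{A, B, C} --2--> {A}  [seen]
Reachable DFA states: {A}, {A, B}, {B, C}, {A, B, C}.

4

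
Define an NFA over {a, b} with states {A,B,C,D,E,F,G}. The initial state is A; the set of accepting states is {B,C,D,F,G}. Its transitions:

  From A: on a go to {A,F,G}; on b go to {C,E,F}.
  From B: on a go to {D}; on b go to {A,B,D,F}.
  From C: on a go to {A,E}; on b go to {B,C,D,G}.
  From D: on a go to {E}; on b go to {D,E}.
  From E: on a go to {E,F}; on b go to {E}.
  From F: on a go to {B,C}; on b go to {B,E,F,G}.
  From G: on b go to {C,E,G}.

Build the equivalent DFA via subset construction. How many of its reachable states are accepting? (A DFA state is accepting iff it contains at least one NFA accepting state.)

8

Start state of the DFA: {A}.
{A} --a--> {A,F,G}  [new]
{A} --b--> {C,E,F}  [new]
{A,F,G} --a--> {A,B,C,F,G}  [new]
{A,F,G} --b--> {B,C,E,F,G}  [new]
{C,E,F} --a--> {A,B,C,E,F}  [new]
{C,E,F} --b--> {B,C,D,E,F,G}  [new]
{A,B,C,F,G} --a--> {A,B,C,D,E,F,G}  [new]
{A,B,C,F,G} --b--> {A,B,C,D,E,F,G}  [seen]
{B,C,E,F,G} --a--> {A,B,C,D,E,F}  [new]
{B,C,E,F,G} --b--> {A,B,C,D,E,F,G}  [seen]
{A,B,C,E,F} --a--> {A,B,C,D,E,F,G}  [seen]
{A,B,C,E,F} --b--> {A,B,C,D,E,F,G}  [seen]
{B,C,D,E,F,G} --a--> {A,B,C,D,E,F}  [seen]
{B,C,D,E,F,G} --b--> {A,B,C,D,E,F,G}  [seen]
{A,B,C,D,E,F,G} --a--> {A,B,C,D,E,F,G}  [seen]
{A,B,C,D,E,F,G} --b--> {A,B,C,D,E,F,G}  [seen]
{A,B,C,D,E,F} --a--> {A,B,C,D,E,F,G}  [seen]
{A,B,C,D,E,F} --b--> {A,B,C,D,E,F,G}  [seen]
Reachable DFA states: {A}, {A,F,G}, {C,E,F}, {A,B,C,F,G}, {B,C,E,F,G}, {A,B,C,E,F}, {B,C,D,E,F,G}, {A,B,C,D,E,F,G}, {A,B,C,D,E,F}.
Accepting DFA states (contain an NFA accepting state): {A,F,G}, {C,E,F}, {A,B,C,F,G}, {B,C,E,F,G}, {A,B,C,E,F}, {B,C,D,E,F,G}, {A,B,C,D,E,F,G}, {A,B,C,D,E,F}.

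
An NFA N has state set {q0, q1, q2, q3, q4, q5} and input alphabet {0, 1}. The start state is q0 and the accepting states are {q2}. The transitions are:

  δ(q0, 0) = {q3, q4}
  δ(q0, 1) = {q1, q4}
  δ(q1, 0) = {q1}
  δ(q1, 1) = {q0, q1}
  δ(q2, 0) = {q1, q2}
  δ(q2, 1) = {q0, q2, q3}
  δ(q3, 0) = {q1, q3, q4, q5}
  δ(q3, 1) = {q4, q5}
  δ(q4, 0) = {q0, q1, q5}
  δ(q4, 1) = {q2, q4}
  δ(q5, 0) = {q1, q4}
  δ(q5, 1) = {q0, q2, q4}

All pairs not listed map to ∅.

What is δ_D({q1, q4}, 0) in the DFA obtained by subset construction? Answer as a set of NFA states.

δ(q1,0) = {q1}; δ(q4,0) = {q0, q1, q5}.
Union: {q0, q1, q5}.

{q0, q1, q5}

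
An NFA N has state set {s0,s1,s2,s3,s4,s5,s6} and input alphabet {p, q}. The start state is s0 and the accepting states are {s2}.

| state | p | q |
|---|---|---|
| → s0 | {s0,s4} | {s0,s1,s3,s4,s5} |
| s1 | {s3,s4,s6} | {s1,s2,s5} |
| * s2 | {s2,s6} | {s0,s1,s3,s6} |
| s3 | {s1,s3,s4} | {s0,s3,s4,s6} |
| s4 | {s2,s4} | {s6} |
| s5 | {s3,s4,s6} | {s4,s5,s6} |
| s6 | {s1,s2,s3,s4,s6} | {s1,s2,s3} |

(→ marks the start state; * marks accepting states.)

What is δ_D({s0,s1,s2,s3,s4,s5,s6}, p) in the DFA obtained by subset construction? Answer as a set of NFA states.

δ(s0,p) = {s0,s4}; δ(s1,p) = {s3,s4,s6}; δ(s2,p) = {s2,s6}; δ(s3,p) = {s1,s3,s4}; δ(s4,p) = {s2,s4}; δ(s5,p) = {s3,s4,s6}; δ(s6,p) = {s1,s2,s3,s4,s6}.
Union: {s0,s1,s2,s3,s4,s6}.

{s0,s1,s2,s3,s4,s6}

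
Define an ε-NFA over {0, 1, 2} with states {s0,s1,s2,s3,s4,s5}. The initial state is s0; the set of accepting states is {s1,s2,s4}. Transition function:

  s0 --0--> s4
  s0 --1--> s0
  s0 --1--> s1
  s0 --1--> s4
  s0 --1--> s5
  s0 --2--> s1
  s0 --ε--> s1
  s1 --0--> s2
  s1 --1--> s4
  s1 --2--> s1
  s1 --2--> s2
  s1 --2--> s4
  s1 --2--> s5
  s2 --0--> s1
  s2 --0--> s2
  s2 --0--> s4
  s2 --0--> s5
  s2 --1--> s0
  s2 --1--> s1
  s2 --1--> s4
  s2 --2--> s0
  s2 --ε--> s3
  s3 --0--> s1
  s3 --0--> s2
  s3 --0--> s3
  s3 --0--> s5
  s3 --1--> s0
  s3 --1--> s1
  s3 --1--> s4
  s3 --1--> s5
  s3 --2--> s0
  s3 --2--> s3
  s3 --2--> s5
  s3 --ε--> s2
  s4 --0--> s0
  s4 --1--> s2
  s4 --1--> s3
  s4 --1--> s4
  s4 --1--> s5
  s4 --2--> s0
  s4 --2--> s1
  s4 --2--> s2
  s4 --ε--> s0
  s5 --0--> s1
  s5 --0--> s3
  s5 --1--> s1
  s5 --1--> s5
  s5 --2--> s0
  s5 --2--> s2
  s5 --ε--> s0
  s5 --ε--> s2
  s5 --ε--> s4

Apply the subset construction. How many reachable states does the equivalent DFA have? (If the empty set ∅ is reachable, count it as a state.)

3

Start state of the DFA: {s0,s1} (ε-closure of the NFA start).
{s0,s1} --0--> {s0,s1,s2,s3,s4}  [new]
{s0,s1} --1--> {s0,s1,s2,s3,s4,s5}  [new]
{s0,s1} --2--> {s0,s1,s2,s3,s4,s5}  [seen]
{s0,s1,s2,s3,s4} --0--> {s0,s1,s2,s3,s4,s5}  [seen]
{s0,s1,s2,s3,s4} --1--> {s0,s1,s2,s3,s4,s5}  [seen]
{s0,s1,s2,s3,s4} --2--> {s0,s1,s2,s3,s4,s5}  [seen]
{s0,s1,s2,s3,s4,s5} --0--> {s0,s1,s2,s3,s4,s5}  [seen]
{s0,s1,s2,s3,s4,s5} --1--> {s0,s1,s2,s3,s4,s5}  [seen]
{s0,s1,s2,s3,s4,s5} --2--> {s0,s1,s2,s3,s4,s5}  [seen]
Reachable DFA states: {s0,s1}, {s0,s1,s2,s3,s4}, {s0,s1,s2,s3,s4,s5}.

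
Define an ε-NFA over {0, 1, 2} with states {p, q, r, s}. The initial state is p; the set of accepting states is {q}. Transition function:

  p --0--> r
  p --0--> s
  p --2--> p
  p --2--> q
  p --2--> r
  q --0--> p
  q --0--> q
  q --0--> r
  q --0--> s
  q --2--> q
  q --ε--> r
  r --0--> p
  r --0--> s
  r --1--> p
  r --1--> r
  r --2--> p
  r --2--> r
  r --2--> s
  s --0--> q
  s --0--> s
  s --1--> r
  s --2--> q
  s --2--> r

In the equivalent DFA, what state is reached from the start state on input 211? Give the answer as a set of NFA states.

Start: {p}.
δ(p,2) = {p, q, r}.
Union: {p, q, r}.
After 2: {p, q, r}.
δ(p,1) = ∅; δ(q,1) = ∅; δ(r,1) = {p, r}.
Union: {p, r}.
After 1: {p, r}.
δ(p,1) = ∅; δ(r,1) = {p, r}.
Union: {p, r}.
After 1: {p, r}.

{p, r}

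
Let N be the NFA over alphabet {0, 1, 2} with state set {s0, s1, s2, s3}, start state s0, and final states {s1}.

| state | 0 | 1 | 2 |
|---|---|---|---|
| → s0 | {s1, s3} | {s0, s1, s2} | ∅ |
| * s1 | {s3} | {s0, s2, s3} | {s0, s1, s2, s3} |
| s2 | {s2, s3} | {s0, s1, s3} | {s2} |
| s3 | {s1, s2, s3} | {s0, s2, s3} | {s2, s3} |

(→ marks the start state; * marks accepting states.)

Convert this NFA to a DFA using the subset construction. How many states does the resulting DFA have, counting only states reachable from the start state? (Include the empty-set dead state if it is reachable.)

Start state of the DFA: {s0}.
{s0} --0--> {s1, s3}  [new]
{s0} --1--> {s0, s1, s2}  [new]
{s0} --2--> ∅  [new]
{s1, s3} --0--> {s1, s2, s3}  [new]
{s1, s3} --1--> {s0, s2, s3}  [new]
{s1, s3} --2--> {s0, s1, s2, s3}  [new]
{s0, s1, s2} --0--> {s1, s2, s3}  [seen]
{s0, s1, s2} --1--> {s0, s1, s2, s3}  [seen]
{s0, s1, s2} --2--> {s0, s1, s2, s3}  [seen]
∅ --0--> ∅  [seen]
∅ --1--> ∅  [seen]
∅ --2--> ∅  [seen]
{s1, s2, s3} --0--> {s1, s2, s3}  [seen]
{s1, s2, s3} --1--> {s0, s1, s2, s3}  [seen]
{s1, s2, s3} --2--> {s0, s1, s2, s3}  [seen]
{s0, s2, s3} --0--> {s1, s2, s3}  [seen]
{s0, s2, s3} --1--> {s0, s1, s2, s3}  [seen]
{s0, s2, s3} --2--> {s2, s3}  [new]
{s0, s1, s2, s3} --0--> {s1, s2, s3}  [seen]
{s0, s1, s2, s3} --1--> {s0, s1, s2, s3}  [seen]
{s0, s1, s2, s3} --2--> {s0, s1, s2, s3}  [seen]
{s2, s3} --0--> {s1, s2, s3}  [seen]
{s2, s3} --1--> {s0, s1, s2, s3}  [seen]
{s2, s3} --2--> {s2, s3}  [seen]
Reachable DFA states: {s0}, {s1, s3}, {s0, s1, s2}, ∅, {s1, s2, s3}, {s0, s2, s3}, {s0, s1, s2, s3}, {s2, s3}.

8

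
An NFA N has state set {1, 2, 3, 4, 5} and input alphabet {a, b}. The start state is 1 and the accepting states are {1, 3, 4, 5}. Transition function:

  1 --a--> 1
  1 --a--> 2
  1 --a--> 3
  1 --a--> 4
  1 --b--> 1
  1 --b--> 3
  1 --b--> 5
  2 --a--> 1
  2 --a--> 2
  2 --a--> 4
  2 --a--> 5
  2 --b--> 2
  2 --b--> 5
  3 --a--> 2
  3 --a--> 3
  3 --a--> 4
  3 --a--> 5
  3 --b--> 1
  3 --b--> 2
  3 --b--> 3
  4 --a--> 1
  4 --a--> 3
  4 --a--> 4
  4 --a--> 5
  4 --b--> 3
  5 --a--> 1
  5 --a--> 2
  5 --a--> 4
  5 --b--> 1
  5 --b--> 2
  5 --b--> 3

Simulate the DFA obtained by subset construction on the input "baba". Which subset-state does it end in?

{1, 2, 3, 4, 5}

Start: {1}.
δ(1,b) = {1, 3, 5}.
Union: {1, 3, 5}.
After b: {1, 3, 5}.
δ(1,a) = {1, 2, 3, 4}; δ(3,a) = {2, 3, 4, 5}; δ(5,a) = {1, 2, 4}.
Union: {1, 2, 3, 4, 5}.
After a: {1, 2, 3, 4, 5}.
δ(1,b) = {1, 3, 5}; δ(2,b) = {2, 5}; δ(3,b) = {1, 2, 3}; δ(4,b) = {3}; δ(5,b) = {1, 2, 3}.
Union: {1, 2, 3, 5}.
After b: {1, 2, 3, 5}.
δ(1,a) = {1, 2, 3, 4}; δ(2,a) = {1, 2, 4, 5}; δ(3,a) = {2, 3, 4, 5}; δ(5,a) = {1, 2, 4}.
Union: {1, 2, 3, 4, 5}.
After a: {1, 2, 3, 4, 5}.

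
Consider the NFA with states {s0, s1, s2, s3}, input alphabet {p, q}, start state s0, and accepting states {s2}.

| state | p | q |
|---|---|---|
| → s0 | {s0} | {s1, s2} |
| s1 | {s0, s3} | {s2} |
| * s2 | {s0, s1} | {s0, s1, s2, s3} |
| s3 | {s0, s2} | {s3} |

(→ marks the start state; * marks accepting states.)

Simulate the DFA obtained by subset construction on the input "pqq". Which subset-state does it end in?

{s0, s1, s2, s3}

Start: {s0}.
δ(s0,p) = {s0}.
Union: {s0}.
After p: {s0}.
δ(s0,q) = {s1, s2}.
Union: {s1, s2}.
After q: {s1, s2}.
δ(s1,q) = {s2}; δ(s2,q) = {s0, s1, s2, s3}.
Union: {s0, s1, s2, s3}.
After q: {s0, s1, s2, s3}.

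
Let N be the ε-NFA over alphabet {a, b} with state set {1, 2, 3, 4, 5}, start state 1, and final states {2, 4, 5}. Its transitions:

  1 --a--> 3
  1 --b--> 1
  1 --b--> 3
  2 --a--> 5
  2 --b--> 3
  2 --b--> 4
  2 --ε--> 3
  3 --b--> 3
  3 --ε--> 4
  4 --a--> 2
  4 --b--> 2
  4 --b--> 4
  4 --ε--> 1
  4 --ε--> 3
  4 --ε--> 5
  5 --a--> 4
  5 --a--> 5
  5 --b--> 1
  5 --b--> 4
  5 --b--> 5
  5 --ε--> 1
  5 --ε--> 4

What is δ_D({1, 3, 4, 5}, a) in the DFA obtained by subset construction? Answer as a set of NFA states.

δ(1,a) = {3}; δ(3,a) = ∅; δ(4,a) = {2}; δ(5,a) = {4, 5}.
Union: {2, 3, 4, 5}.
ε-closure gives {1, 2, 3, 4, 5}.

{1, 2, 3, 4, 5}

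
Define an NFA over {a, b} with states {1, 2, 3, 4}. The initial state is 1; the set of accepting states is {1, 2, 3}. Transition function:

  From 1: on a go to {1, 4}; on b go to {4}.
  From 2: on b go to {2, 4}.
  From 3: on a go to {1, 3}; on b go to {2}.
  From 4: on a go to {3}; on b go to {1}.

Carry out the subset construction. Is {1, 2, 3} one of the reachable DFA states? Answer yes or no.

Start state of the DFA: {1}.
{1} --a--> {1, 4}  [new]
{1} --b--> {4}  [new]
{1, 4} --a--> {1, 3, 4}  [new]
{1, 4} --b--> {1, 4}  [seen]
{4} --a--> {3}  [new]
{4} --b--> {1}  [seen]
{1, 3, 4} --a--> {1, 3, 4}  [seen]
{1, 3, 4} --b--> {1, 2, 4}  [new]
{3} --a--> {1, 3}  [new]
{3} --b--> {2}  [new]
{1, 2, 4} --a--> {1, 3, 4}  [seen]
{1, 2, 4} --b--> {1, 2, 4}  [seen]
{1, 3} --a--> {1, 3, 4}  [seen]
{1, 3} --b--> {2, 4}  [new]
{2} --a--> ∅  [new]
{2} --b--> {2, 4}  [seen]
{2, 4} --a--> {3}  [seen]
{2, 4} --b--> {1, 2, 4}  [seen]
∅ --a--> ∅  [seen]
∅ --b--> ∅  [seen]
Reachable DFA states: {1}, {1, 4}, {4}, {1, 3, 4}, {3}, {1, 2, 4}, {1, 3}, {2}, {2, 4}, ∅.
{1, 2, 3} is not among them.

no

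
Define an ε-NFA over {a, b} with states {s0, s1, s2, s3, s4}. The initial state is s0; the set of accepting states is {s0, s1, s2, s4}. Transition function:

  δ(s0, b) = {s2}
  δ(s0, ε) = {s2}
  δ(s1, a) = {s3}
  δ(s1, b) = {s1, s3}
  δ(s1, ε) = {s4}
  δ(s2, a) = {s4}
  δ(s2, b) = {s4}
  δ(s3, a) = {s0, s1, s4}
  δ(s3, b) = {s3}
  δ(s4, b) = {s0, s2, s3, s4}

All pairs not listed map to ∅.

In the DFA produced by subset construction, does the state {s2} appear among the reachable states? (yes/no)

no

Start state of the DFA: {s0, s2} (ε-closure of the NFA start).
{s0, s2} --a--> {s4}  [new]
{s0, s2} --b--> {s2, s4}  [new]
{s4} --a--> ∅  [new]
{s4} --b--> {s0, s2, s3, s4}  [new]
{s2, s4} --a--> {s4}  [seen]
{s2, s4} --b--> {s0, s2, s3, s4}  [seen]
∅ --a--> ∅  [seen]
∅ --b--> ∅  [seen]
{s0, s2, s3, s4} --a--> {s0, s1, s2, s4}  [new]
{s0, s2, s3, s4} --b--> {s0, s2, s3, s4}  [seen]
{s0, s1, s2, s4} --a--> {s3, s4}  [new]
{s0, s1, s2, s4} --b--> {s0, s1, s2, s3, s4}  [new]
{s3, s4} --a--> {s0, s1, s2, s4}  [seen]
{s3, s4} --b--> {s0, s2, s3, s4}  [seen]
{s0, s1, s2, s3, s4} --a--> {s0, s1, s2, s3, s4}  [seen]
{s0, s1, s2, s3, s4} --b--> {s0, s1, s2, s3, s4}  [seen]
Reachable DFA states: {s0, s2}, {s4}, {s2, s4}, ∅, {s0, s2, s3, s4}, {s0, s1, s2, s4}, {s3, s4}, {s0, s1, s2, s3, s4}.
{s2} is not among them.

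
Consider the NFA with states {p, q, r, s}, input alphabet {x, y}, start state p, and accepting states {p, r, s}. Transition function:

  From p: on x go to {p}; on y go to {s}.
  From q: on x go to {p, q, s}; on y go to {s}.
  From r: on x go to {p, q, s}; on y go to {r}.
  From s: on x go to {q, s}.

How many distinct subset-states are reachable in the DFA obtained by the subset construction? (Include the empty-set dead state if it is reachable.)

5

Start state of the DFA: {p}.
{p} --x--> {p}  [seen]
{p} --y--> {s}  [new]
{s} --x--> {q, s}  [new]
{s} --y--> ∅  [new]
{q, s} --x--> {p, q, s}  [new]
{q, s} --y--> {s}  [seen]
∅ --x--> ∅  [seen]
∅ --y--> ∅  [seen]
{p, q, s} --x--> {p, q, s}  [seen]
{p, q, s} --y--> {s}  [seen]
Reachable DFA states: {p}, {s}, {q, s}, ∅, {p, q, s}.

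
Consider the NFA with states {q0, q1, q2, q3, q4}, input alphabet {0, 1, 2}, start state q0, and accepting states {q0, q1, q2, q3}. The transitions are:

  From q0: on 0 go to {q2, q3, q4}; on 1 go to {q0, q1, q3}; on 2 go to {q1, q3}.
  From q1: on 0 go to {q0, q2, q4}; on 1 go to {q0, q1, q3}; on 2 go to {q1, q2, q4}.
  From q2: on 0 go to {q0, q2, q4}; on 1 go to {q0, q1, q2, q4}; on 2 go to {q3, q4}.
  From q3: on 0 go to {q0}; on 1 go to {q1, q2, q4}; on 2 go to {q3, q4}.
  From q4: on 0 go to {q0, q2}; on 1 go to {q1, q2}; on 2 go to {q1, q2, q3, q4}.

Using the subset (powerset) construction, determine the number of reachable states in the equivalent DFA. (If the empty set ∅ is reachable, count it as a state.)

Start state of the DFA: {q0}.
{q0} --0--> {q2, q3, q4}  [new]
{q0} --1--> {q0, q1, q3}  [new]
{q0} --2--> {q1, q3}  [new]
{q2, q3, q4} --0--> {q0, q2, q4}  [new]
{q2, q3, q4} --1--> {q0, q1, q2, q4}  [new]
{q2, q3, q4} --2--> {q1, q2, q3, q4}  [new]
{q0, q1, q3} --0--> {q0, q2, q3, q4}  [new]
{q0, q1, q3} --1--> {q0, q1, q2, q3, q4}  [new]
{q0, q1, q3} --2--> {q1, q2, q3, q4}  [seen]
{q1, q3} --0--> {q0, q2, q4}  [seen]
{q1, q3} --1--> {q0, q1, q2, q3, q4}  [seen]
{q1, q3} --2--> {q1, q2, q3, q4}  [seen]
{q0, q2, q4} --0--> {q0, q2, q3, q4}  [seen]
{q0, q2, q4} --1--> {q0, q1, q2, q3, q4}  [seen]
{q0, q2, q4} --2--> {q1, q2, q3, q4}  [seen]
{q0, q1, q2, q4} --0--> {q0, q2, q3, q4}  [seen]
{q0, q1, q2, q4} --1--> {q0, q1, q2, q3, q4}  [seen]
{q0, q1, q2, q4} --2--> {q1, q2, q3, q4}  [seen]
{q1, q2, q3, q4} --0--> {q0, q2, q4}  [seen]
{q1, q2, q3, q4} --1--> {q0, q1, q2, q3, q4}  [seen]
{q1, q2, q3, q4} --2--> {q1, q2, q3, q4}  [seen]
{q0, q2, q3, q4} --0--> {q0, q2, q3, q4}  [seen]
{q0, q2, q3, q4} --1--> {q0, q1, q2, q3, q4}  [seen]
{q0, q2, q3, q4} --2--> {q1, q2, q3, q4}  [seen]
{q0, q1, q2, q3, q4} --0--> {q0, q2, q3, q4}  [seen]
{q0, q1, q2, q3, q4} --1--> {q0, q1, q2, q3, q4}  [seen]
{q0, q1, q2, q3, q4} --2--> {q1, q2, q3, q4}  [seen]
Reachable DFA states: {q0}, {q2, q3, q4}, {q0, q1, q3}, {q1, q3}, {q0, q2, q4}, {q0, q1, q2, q4}, {q1, q2, q3, q4}, {q0, q2, q3, q4}, {q0, q1, q2, q3, q4}.

9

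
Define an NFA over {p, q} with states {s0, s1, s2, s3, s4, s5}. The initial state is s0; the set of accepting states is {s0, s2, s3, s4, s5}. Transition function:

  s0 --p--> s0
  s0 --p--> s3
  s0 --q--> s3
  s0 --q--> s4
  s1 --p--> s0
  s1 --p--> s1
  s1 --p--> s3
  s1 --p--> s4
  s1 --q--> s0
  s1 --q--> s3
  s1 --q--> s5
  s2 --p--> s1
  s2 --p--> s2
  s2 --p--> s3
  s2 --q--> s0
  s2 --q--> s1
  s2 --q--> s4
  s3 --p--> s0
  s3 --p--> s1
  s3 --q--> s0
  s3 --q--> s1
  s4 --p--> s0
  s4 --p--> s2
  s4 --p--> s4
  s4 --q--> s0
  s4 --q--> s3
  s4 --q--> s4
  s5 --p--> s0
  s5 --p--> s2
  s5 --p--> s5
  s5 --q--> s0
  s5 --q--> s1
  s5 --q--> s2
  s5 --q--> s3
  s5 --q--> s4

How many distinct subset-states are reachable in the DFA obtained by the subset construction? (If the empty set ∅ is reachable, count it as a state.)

Start state of the DFA: {s0}.
{s0} --p--> {s0, s3}  [new]
{s0} --q--> {s3, s4}  [new]
{s0, s3} --p--> {s0, s1, s3}  [new]
{s0, s3} --q--> {s0, s1, s3, s4}  [new]
{s3, s4} --p--> {s0, s1, s2, s4}  [new]
{s3, s4} --q--> {s0, s1, s3, s4}  [seen]
{s0, s1, s3} --p--> {s0, s1, s3, s4}  [seen]
{s0, s1, s3} --q--> {s0, s1, s3, s4, s5}  [new]
{s0, s1, s3, s4} --p--> {s0, s1, s2, s3, s4}  [new]
{s0, s1, s3, s4} --q--> {s0, s1, s3, s4, s5}  [seen]
{s0, s1, s2, s4} --p--> {s0, s1, s2, s3, s4}  [seen]
{s0, s1, s2, s4} --q--> {s0, s1, s3, s4, s5}  [seen]
{s0, s1, s3, s4, s5} --p--> {s0, s1, s2, s3, s4, s5}  [new]
{s0, s1, s3, s4, s5} --q--> {s0, s1, s2, s3, s4, s5}  [seen]
{s0, s1, s2, s3, s4} --p--> {s0, s1, s2, s3, s4}  [seen]
{s0, s1, s2, s3, s4} --q--> {s0, s1, s3, s4, s5}  [seen]
{s0, s1, s2, s3, s4, s5} --p--> {s0, s1, s2, s3, s4, s5}  [seen]
{s0, s1, s2, s3, s4, s5} --q--> {s0, s1, s2, s3, s4, s5}  [seen]
Reachable DFA states: {s0}, {s0, s3}, {s3, s4}, {s0, s1, s3}, {s0, s1, s3, s4}, {s0, s1, s2, s4}, {s0, s1, s3, s4, s5}, {s0, s1, s2, s3, s4}, {s0, s1, s2, s3, s4, s5}.

9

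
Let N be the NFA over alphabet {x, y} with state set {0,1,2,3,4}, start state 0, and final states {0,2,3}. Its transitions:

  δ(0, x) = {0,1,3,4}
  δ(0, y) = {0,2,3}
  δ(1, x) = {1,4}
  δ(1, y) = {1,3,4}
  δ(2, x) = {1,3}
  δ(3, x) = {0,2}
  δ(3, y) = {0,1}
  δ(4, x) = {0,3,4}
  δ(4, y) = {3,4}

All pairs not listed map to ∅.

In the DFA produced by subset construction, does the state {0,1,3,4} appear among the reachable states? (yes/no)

Start state of the DFA: {0}.
{0} --x--> {0,1,3,4}  [new]
{0} --y--> {0,2,3}  [new]
{0,1,3,4} --x--> {0,1,2,3,4}  [new]
{0,1,3,4} --y--> {0,1,2,3,4}  [seen]
{0,2,3} --x--> {0,1,2,3,4}  [seen]
{0,2,3} --y--> {0,1,2,3}  [new]
{0,1,2,3,4} --x--> {0,1,2,3,4}  [seen]
{0,1,2,3,4} --y--> {0,1,2,3,4}  [seen]
{0,1,2,3} --x--> {0,1,2,3,4}  [seen]
{0,1,2,3} --y--> {0,1,2,3,4}  [seen]
Reachable DFA states: {0}, {0,1,3,4}, {0,2,3}, {0,1,2,3,4}, {0,1,2,3}.
{0,1,3,4} is among them.

yes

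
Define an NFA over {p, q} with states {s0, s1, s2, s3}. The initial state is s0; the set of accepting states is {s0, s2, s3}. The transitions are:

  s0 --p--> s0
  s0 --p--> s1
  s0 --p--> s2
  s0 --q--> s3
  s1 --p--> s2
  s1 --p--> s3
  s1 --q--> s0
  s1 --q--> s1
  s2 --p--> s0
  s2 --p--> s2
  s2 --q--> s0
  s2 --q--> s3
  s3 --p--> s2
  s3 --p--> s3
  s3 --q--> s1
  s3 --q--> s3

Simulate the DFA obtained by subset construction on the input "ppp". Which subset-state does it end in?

{s0, s1, s2, s3}

Start: {s0}.
δ(s0,p) = {s0, s1, s2}.
Union: {s0, s1, s2}.
After p: {s0, s1, s2}.
δ(s0,p) = {s0, s1, s2}; δ(s1,p) = {s2, s3}; δ(s2,p) = {s0, s2}.
Union: {s0, s1, s2, s3}.
After p: {s0, s1, s2, s3}.
δ(s0,p) = {s0, s1, s2}; δ(s1,p) = {s2, s3}; δ(s2,p) = {s0, s2}; δ(s3,p) = {s2, s3}.
Union: {s0, s1, s2, s3}.
After p: {s0, s1, s2, s3}.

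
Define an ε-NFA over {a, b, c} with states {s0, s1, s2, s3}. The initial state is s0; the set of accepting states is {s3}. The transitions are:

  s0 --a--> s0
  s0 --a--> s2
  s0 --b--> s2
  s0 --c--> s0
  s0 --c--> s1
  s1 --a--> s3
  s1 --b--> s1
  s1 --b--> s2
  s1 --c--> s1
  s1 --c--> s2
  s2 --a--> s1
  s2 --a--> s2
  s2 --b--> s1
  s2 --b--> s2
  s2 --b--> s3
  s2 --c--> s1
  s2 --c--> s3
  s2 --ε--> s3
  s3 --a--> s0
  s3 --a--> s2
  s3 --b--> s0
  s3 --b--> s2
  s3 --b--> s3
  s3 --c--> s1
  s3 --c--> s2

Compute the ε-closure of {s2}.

{s2, s3}

Begin with {s2}.
s2 →ε {s3}; add s3.
ε-closure = {s2, s3}.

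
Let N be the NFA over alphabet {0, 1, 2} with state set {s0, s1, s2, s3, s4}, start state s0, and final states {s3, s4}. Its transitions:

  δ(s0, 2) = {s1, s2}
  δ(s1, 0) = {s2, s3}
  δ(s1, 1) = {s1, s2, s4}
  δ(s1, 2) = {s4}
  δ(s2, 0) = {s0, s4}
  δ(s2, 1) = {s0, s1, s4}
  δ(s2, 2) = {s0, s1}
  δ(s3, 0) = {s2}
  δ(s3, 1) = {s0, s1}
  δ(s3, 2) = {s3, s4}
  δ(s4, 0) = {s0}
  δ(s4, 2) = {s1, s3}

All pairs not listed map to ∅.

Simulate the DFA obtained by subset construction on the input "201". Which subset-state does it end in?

Start: {s0}.
δ(s0,2) = {s1, s2}.
Union: {s1, s2}.
After 2: {s1, s2}.
δ(s1,0) = {s2, s3}; δ(s2,0) = {s0, s4}.
Union: {s0, s2, s3, s4}.
After 0: {s0, s2, s3, s4}.
δ(s0,1) = ∅; δ(s2,1) = {s0, s1, s4}; δ(s3,1) = {s0, s1}; δ(s4,1) = ∅.
Union: {s0, s1, s4}.
After 1: {s0, s1, s4}.

{s0, s1, s4}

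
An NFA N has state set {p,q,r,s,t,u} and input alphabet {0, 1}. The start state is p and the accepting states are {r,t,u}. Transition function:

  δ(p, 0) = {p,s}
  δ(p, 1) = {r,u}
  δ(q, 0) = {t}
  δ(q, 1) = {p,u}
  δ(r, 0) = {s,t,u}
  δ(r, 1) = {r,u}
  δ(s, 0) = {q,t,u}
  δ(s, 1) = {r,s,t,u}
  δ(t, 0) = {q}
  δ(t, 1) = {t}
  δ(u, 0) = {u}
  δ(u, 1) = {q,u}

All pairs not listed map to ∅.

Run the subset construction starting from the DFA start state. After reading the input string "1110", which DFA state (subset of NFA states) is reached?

{p,s,t,u}

Start: {p}.
δ(p,1) = {r,u}.
Union: {r,u}.
After 1: {r,u}.
δ(r,1) = {r,u}; δ(u,1) = {q,u}.
Union: {q,r,u}.
After 1: {q,r,u}.
δ(q,1) = {p,u}; δ(r,1) = {r,u}; δ(u,1) = {q,u}.
Union: {p,q,r,u}.
After 1: {p,q,r,u}.
δ(p,0) = {p,s}; δ(q,0) = {t}; δ(r,0) = {s,t,u}; δ(u,0) = {u}.
Union: {p,s,t,u}.
After 0: {p,s,t,u}.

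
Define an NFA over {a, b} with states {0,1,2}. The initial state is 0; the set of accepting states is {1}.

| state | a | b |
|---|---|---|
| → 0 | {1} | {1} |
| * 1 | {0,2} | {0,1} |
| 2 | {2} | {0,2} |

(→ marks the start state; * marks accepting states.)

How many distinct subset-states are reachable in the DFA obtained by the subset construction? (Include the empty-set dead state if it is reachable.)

6

Start state of the DFA: {0}.
{0} --a--> {1}  [new]
{0} --b--> {1}  [seen]
{1} --a--> {0,2}  [new]
{1} --b--> {0,1}  [new]
{0,2} --a--> {1,2}  [new]
{0,2} --b--> {0,1,2}  [new]
{0,1} --a--> {0,1,2}  [seen]
{0,1} --b--> {0,1}  [seen]
{1,2} --a--> {0,2}  [seen]
{1,2} --b--> {0,1,2}  [seen]
{0,1,2} --a--> {0,1,2}  [seen]
{0,1,2} --b--> {0,1,2}  [seen]
Reachable DFA states: {0}, {1}, {0,2}, {0,1}, {1,2}, {0,1,2}.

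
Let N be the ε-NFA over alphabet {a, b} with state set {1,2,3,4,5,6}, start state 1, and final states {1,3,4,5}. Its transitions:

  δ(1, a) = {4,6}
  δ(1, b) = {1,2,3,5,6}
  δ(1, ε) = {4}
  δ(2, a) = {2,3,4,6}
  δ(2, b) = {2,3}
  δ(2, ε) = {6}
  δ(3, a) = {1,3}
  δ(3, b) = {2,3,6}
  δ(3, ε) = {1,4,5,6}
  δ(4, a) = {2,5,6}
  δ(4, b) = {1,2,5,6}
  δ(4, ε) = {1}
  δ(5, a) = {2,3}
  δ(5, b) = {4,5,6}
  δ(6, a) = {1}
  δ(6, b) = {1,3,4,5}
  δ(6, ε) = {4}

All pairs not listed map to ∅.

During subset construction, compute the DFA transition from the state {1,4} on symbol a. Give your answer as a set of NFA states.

{1,2,4,5,6}

δ(1,a) = {4,6}; δ(4,a) = {2,5,6}.
Union: {2,4,5,6}.
ε-closure gives {1,2,4,5,6}.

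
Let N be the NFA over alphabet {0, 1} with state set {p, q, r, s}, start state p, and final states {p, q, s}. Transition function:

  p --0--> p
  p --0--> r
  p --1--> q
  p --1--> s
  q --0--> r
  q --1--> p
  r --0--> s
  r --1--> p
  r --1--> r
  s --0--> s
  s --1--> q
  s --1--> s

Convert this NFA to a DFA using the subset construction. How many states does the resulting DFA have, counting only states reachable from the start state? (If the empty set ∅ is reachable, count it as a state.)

8

Start state of the DFA: {p}.
{p} --0--> {p, r}  [new]
{p} --1--> {q, s}  [new]
{p, r} --0--> {p, r, s}  [new]
{p, r} --1--> {p, q, r, s}  [new]
{q, s} --0--> {r, s}  [new]
{q, s} --1--> {p, q, s}  [new]
{p, r, s} --0--> {p, r, s}  [seen]
{p, r, s} --1--> {p, q, r, s}  [seen]
{p, q, r, s} --0--> {p, r, s}  [seen]
{p, q, r, s} --1--> {p, q, r, s}  [seen]
{r, s} --0--> {s}  [new]
{r, s} --1--> {p, q, r, s}  [seen]
{p, q, s} --0--> {p, r, s}  [seen]
{p, q, s} --1--> {p, q, s}  [seen]
{s} --0--> {s}  [seen]
{s} --1--> {q, s}  [seen]
Reachable DFA states: {p}, {p, r}, {q, s}, {p, r, s}, {p, q, r, s}, {r, s}, {p, q, s}, {s}.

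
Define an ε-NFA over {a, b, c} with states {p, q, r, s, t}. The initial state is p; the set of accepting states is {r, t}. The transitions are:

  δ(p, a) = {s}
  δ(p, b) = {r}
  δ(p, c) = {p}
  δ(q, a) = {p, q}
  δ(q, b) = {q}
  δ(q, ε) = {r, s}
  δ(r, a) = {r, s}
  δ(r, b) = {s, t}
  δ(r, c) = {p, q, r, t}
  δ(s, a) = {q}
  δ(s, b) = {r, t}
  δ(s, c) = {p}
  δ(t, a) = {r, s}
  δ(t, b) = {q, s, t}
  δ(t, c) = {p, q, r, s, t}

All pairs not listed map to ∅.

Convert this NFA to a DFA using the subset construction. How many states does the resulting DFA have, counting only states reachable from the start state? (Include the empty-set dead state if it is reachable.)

11

Start state of the DFA: {p} (ε-closure of the NFA start).
{p} --a--> {s}  [new]
{p} --b--> {r}  [new]
{p} --c--> {p}  [seen]
{s} --a--> {q, r, s}  [new]
{s} --b--> {r, t}  [new]
{s} --c--> {p}  [seen]
{r} --a--> {r, s}  [new]
{r} --b--> {s, t}  [new]
{r} --c--> {p, q, r, s, t}  [new]
{q, r, s} --a--> {p, q, r, s}  [new]
{q, r, s} --b--> {q, r, s, t}  [new]
{q, r, s} --c--> {p, q, r, s, t}  [seen]
{r, t} --a--> {r, s}  [seen]
{r, t} --b--> {q, r, s, t}  [seen]
{r, t} --c--> {p, q, r, s, t}  [seen]
{r, s} --a--> {q, r, s}  [seen]
{r, s} --b--> {r, s, t}  [new]
{r, s} --c--> {p, q, r, s, t}  [seen]
{s, t} --a--> {q, r, s}  [seen]
{s, t} --b--> {q, r, s, t}  [seen]
{s, t} --c--> {p, q, r, s, t}  [seen]
{p, q, r, s, t} --a--> {p, q, r, s}  [seen]
{p, q, r, s, t} --b--> {q, r, s, t}  [seen]
{p, q, r, s, t} --c--> {p, q, r, s, t}  [seen]
{p, q, r, s} --a--> {p, q, r, s}  [seen]
{p, q, r, s} --b--> {q, r, s, t}  [seen]
{p, q, r, s} --c--> {p, q, r, s, t}  [seen]
{q, r, s, t} --a--> {p, q, r, s}  [seen]
{q, r, s, t} --b--> {q, r, s, t}  [seen]
{q, r, s, t} --c--> {p, q, r, s, t}  [seen]
{r, s, t} --a--> {q, r, s}  [seen]
{r, s, t} --b--> {q, r, s, t}  [seen]
{r, s, t} --c--> {p, q, r, s, t}  [seen]
Reachable DFA states: {p}, {s}, {r}, {q, r, s}, {r, t}, {r, s}, {s, t}, {p, q, r, s, t}, {p, q, r, s}, {q, r, s, t}, {r, s, t}.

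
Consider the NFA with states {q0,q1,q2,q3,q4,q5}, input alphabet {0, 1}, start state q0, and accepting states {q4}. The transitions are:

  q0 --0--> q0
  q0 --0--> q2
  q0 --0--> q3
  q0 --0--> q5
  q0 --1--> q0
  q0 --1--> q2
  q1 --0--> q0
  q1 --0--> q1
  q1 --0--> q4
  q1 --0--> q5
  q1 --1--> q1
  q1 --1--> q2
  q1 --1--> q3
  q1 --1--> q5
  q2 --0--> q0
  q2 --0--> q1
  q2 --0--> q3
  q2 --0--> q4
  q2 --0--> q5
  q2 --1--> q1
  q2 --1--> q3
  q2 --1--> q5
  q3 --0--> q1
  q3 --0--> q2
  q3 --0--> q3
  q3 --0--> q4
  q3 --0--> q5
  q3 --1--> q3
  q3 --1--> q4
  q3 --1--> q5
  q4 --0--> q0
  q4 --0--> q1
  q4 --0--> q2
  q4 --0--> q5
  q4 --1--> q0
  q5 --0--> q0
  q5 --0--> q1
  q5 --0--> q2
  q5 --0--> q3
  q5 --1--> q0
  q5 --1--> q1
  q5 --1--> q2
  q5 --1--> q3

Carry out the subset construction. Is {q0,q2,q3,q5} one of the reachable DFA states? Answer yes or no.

yes

Start state of the DFA: {q0}.
{q0} --0--> {q0,q2,q3,q5}  [new]
{q0} --1--> {q0,q2}  [new]
{q0,q2,q3,q5} --0--> {q0,q1,q2,q3,q4,q5}  [new]
{q0,q2,q3,q5} --1--> {q0,q1,q2,q3,q4,q5}  [seen]
{q0,q2} --0--> {q0,q1,q2,q3,q4,q5}  [seen]
{q0,q2} --1--> {q0,q1,q2,q3,q5}  [new]
{q0,q1,q2,q3,q4,q5} --0--> {q0,q1,q2,q3,q4,q5}  [seen]
{q0,q1,q2,q3,q4,q5} --1--> {q0,q1,q2,q3,q4,q5}  [seen]
{q0,q1,q2,q3,q5} --0--> {q0,q1,q2,q3,q4,q5}  [seen]
{q0,q1,q2,q3,q5} --1--> {q0,q1,q2,q3,q4,q5}  [seen]
Reachable DFA states: {q0}, {q0,q2,q3,q5}, {q0,q2}, {q0,q1,q2,q3,q4,q5}, {q0,q1,q2,q3,q5}.
{q0,q2,q3,q5} is among them.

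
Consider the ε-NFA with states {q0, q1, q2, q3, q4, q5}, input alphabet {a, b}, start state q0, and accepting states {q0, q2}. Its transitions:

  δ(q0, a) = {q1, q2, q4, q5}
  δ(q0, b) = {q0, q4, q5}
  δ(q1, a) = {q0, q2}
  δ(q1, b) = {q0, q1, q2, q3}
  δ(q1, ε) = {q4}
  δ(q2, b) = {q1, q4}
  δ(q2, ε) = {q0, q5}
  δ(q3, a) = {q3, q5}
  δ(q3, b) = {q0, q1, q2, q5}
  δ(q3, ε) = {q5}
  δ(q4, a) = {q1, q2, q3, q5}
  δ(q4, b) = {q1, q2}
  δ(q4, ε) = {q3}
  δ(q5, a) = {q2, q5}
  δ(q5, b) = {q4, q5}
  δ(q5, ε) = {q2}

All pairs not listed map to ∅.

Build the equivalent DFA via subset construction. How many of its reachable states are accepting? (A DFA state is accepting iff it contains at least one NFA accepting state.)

Start state of the DFA: {q0} (ε-closure of the NFA start).
{q0} --a--> {q0, q1, q2, q3, q4, q5}  [new]
{q0} --b--> {q0, q2, q3, q4, q5}  [new]
{q0, q1, q2, q3, q4, q5} --a--> {q0, q1, q2, q3, q4, q5}  [seen]
{q0, q1, q2, q3, q4, q5} --b--> {q0, q1, q2, q3, q4, q5}  [seen]
{q0, q2, q3, q4, q5} --a--> {q0, q1, q2, q3, q4, q5}  [seen]
{q0, q2, q3, q4, q5} --b--> {q0, q1, q2, q3, q4, q5}  [seen]
Reachable DFA states: {q0}, {q0, q1, q2, q3, q4, q5}, {q0, q2, q3, q4, q5}.
Accepting DFA states (contain an NFA accepting state): {q0}, {q0, q1, q2, q3, q4, q5}, {q0, q2, q3, q4, q5}.

3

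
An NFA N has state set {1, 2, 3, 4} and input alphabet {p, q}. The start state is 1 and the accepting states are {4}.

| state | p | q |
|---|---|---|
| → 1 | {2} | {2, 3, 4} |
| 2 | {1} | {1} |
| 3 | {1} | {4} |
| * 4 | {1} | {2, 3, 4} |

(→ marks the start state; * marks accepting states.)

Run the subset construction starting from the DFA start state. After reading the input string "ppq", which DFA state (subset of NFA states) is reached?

Start: {1}.
δ(1,p) = {2}.
Union: {2}.
After p: {2}.
δ(2,p) = {1}.
Union: {1}.
After p: {1}.
δ(1,q) = {2, 3, 4}.
Union: {2, 3, 4}.
After q: {2, 3, 4}.

{2, 3, 4}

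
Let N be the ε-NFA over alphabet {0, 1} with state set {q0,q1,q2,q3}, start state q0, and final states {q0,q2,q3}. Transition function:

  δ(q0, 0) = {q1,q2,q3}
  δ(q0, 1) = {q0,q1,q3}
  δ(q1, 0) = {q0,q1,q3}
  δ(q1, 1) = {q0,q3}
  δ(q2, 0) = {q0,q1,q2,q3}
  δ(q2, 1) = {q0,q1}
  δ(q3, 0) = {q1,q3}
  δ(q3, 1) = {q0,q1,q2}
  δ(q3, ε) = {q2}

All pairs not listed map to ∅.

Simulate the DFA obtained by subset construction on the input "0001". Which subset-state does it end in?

{q0,q1,q2,q3}

Start: {q0}.
δ(q0,0) = {q1,q2,q3}.
Union: {q1,q2,q3}.
After 0: {q1,q2,q3}.
δ(q1,0) = {q0,q1,q3}; δ(q2,0) = {q0,q1,q2,q3}; δ(q3,0) = {q1,q3}.
Union: {q0,q1,q2,q3}.
After 0: {q0,q1,q2,q3}.
δ(q0,0) = {q1,q2,q3}; δ(q1,0) = {q0,q1,q3}; δ(q2,0) = {q0,q1,q2,q3}; δ(q3,0) = {q1,q3}.
Union: {q0,q1,q2,q3}.
After 0: {q0,q1,q2,q3}.
δ(q0,1) = {q0,q1,q3}; δ(q1,1) = {q0,q3}; δ(q2,1) = {q0,q1}; δ(q3,1) = {q0,q1,q2}.
Union: {q0,q1,q2,q3}.
After 1: {q0,q1,q2,q3}.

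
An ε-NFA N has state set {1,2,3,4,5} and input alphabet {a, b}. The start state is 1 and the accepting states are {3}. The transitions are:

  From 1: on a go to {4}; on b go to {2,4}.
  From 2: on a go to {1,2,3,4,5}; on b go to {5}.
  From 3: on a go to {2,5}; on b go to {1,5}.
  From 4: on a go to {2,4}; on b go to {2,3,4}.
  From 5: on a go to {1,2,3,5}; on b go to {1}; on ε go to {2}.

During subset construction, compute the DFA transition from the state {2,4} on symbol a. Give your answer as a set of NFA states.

δ(2,a) = {1,2,3,4,5}; δ(4,a) = {2,4}.
Union: {1,2,3,4,5}.

{1,2,3,4,5}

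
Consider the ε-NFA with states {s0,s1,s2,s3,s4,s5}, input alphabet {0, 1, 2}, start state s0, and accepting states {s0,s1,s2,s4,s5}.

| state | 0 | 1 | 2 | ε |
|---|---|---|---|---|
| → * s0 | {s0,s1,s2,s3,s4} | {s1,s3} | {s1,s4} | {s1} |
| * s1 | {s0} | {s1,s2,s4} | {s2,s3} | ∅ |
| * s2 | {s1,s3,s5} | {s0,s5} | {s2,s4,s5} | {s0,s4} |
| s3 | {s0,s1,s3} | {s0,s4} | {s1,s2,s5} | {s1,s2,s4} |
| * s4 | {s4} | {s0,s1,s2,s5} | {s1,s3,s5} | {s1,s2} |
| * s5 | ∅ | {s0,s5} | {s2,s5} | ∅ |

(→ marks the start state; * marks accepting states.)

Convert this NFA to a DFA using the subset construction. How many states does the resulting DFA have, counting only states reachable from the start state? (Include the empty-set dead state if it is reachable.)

3

Start state of the DFA: {s0,s1} (ε-closure of the NFA start).
{s0,s1} --0--> {s0,s1,s2,s3,s4}  [new]
{s0,s1} --1--> {s0,s1,s2,s3,s4}  [seen]
{s0,s1} --2--> {s0,s1,s2,s3,s4}  [seen]
{s0,s1,s2,s3,s4} --0--> {s0,s1,s2,s3,s4,s5}  [new]
{s0,s1,s2,s3,s4} --1--> {s0,s1,s2,s3,s4,s5}  [seen]
{s0,s1,s2,s3,s4} --2--> {s0,s1,s2,s3,s4,s5}  [seen]
{s0,s1,s2,s3,s4,s5} --0--> {s0,s1,s2,s3,s4,s5}  [seen]
{s0,s1,s2,s3,s4,s5} --1--> {s0,s1,s2,s3,s4,s5}  [seen]
{s0,s1,s2,s3,s4,s5} --2--> {s0,s1,s2,s3,s4,s5}  [seen]
Reachable DFA states: {s0,s1}, {s0,s1,s2,s3,s4}, {s0,s1,s2,s3,s4,s5}.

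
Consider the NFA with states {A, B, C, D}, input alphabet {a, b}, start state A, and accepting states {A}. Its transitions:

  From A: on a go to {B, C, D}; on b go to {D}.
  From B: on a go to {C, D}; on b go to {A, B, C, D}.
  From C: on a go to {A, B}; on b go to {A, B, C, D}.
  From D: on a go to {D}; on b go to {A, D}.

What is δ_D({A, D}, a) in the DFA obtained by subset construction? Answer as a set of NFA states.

δ(A,a) = {B, C, D}; δ(D,a) = {D}.
Union: {B, C, D}.

{B, C, D}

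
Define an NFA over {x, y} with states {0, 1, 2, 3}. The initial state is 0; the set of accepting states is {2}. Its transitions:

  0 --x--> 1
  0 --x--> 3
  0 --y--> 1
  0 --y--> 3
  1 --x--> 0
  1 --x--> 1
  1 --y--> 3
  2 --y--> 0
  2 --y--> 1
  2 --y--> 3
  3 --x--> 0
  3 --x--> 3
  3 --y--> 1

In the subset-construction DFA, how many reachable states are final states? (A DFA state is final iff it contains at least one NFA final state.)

Start state of the DFA: {0}.
{0} --x--> {1, 3}  [new]
{0} --y--> {1, 3}  [seen]
{1, 3} --x--> {0, 1, 3}  [new]
{1, 3} --y--> {1, 3}  [seen]
{0, 1, 3} --x--> {0, 1, 3}  [seen]
{0, 1, 3} --y--> {1, 3}  [seen]
Reachable DFA states: {0}, {1, 3}, {0, 1, 3}.
Accepting DFA states (contain an NFA accepting state): none.

0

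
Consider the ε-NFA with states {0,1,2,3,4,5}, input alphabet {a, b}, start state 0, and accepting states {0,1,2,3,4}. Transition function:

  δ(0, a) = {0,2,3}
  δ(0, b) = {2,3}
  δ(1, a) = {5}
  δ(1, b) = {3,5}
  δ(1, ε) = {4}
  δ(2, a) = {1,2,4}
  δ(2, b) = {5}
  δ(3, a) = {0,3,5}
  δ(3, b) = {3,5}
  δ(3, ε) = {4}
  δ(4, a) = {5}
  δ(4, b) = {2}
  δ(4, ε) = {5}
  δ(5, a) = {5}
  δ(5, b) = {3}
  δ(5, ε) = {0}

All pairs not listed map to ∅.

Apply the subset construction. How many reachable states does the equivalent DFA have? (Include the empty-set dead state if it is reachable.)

Start state of the DFA: {0} (ε-closure of the NFA start).
{0} --a--> {0,2,3,4,5}  [new]
{0} --b--> {0,2,3,4,5}  [seen]
{0,2,3,4,5} --a--> {0,1,2,3,4,5}  [new]
{0,2,3,4,5} --b--> {0,2,3,4,5}  [seen]
{0,1,2,3,4,5} --a--> {0,1,2,3,4,5}  [seen]
{0,1,2,3,4,5} --b--> {0,2,3,4,5}  [seen]
Reachable DFA states: {0}, {0,2,3,4,5}, {0,1,2,3,4,5}.

3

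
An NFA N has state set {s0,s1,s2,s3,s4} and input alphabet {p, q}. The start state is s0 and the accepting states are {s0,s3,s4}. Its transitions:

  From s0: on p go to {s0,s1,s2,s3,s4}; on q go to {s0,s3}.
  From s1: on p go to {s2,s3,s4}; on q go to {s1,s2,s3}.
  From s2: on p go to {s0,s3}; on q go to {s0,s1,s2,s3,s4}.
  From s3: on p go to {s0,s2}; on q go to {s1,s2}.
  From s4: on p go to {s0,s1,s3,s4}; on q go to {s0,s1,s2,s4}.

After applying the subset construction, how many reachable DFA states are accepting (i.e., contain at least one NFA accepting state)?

Start state of the DFA: {s0}.
{s0} --p--> {s0,s1,s2,s3,s4}  [new]
{s0} --q--> {s0,s3}  [new]
{s0,s1,s2,s3,s4} --p--> {s0,s1,s2,s3,s4}  [seen]
{s0,s1,s2,s3,s4} --q--> {s0,s1,s2,s3,s4}  [seen]
{s0,s3} --p--> {s0,s1,s2,s3,s4}  [seen]
{s0,s3} --q--> {s0,s1,s2,s3}  [new]
{s0,s1,s2,s3} --p--> {s0,s1,s2,s3,s4}  [seen]
{s0,s1,s2,s3} --q--> {s0,s1,s2,s3,s4}  [seen]
Reachable DFA states: {s0}, {s0,s1,s2,s3,s4}, {s0,s3}, {s0,s1,s2,s3}.
Accepting DFA states (contain an NFA accepting state): {s0}, {s0,s1,s2,s3,s4}, {s0,s3}, {s0,s1,s2,s3}.

4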